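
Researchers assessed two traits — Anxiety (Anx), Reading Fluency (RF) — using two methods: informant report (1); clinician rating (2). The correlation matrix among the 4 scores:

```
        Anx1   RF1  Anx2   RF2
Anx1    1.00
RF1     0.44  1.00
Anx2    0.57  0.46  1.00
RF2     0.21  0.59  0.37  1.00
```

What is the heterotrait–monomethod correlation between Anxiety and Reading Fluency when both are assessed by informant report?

Different traits, same method: r(Anx1, RF1) = 0.44.

0.44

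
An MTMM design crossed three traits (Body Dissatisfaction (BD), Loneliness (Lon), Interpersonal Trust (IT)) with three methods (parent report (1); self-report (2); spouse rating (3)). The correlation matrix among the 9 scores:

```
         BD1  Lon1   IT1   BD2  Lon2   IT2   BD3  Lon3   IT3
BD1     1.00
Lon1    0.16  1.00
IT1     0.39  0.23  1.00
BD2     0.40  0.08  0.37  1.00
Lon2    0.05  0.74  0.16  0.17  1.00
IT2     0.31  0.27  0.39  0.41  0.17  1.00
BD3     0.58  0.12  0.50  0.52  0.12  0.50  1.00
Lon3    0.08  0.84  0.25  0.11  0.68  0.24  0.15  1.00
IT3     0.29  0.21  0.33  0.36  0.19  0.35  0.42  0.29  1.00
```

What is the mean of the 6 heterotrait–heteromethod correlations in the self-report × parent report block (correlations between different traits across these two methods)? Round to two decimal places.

HTHM values (method 2 × method 1): 0.08, 0.37, 0.05, 0.16, 0.31, 0.27; mean = 1.24/6 = 0.21.

0.21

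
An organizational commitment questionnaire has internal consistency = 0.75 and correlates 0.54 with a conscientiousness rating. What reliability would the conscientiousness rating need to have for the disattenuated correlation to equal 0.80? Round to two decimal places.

r_true = r_obs / √(r_xx · r_yy) ⇒ 0.80 = 0.54 / √(0.75 · r_yy).
√(0.75 · r_yy) = 0.54 / 0.80 = 0.6750; 0.75 · r_yy = 0.4556; r_yy = 0.4556 / 0.75 ≈ 0.61.

0.61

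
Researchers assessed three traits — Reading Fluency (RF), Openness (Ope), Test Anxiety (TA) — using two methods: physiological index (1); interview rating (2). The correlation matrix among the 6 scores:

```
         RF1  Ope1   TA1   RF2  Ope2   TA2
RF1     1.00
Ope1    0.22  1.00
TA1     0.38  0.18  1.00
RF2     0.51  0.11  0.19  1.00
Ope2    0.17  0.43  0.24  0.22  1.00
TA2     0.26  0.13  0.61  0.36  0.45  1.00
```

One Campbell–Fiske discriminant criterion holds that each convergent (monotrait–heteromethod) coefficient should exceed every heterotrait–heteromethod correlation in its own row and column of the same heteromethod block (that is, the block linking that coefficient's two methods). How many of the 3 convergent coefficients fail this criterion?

0

Checking each validity diagonal entry against its comparison values:
RF (methods 1·2): 0.51 vs {0.17, 0.11, 0.26, 0.19} → pass.
Ope (methods 1·2): 0.43 vs {0.11, 0.17, 0.13, 0.24} → pass.
TA (methods 1·2): 0.61 vs {0.19, 0.26, 0.24, 0.13} → pass.
0 of 3 fail.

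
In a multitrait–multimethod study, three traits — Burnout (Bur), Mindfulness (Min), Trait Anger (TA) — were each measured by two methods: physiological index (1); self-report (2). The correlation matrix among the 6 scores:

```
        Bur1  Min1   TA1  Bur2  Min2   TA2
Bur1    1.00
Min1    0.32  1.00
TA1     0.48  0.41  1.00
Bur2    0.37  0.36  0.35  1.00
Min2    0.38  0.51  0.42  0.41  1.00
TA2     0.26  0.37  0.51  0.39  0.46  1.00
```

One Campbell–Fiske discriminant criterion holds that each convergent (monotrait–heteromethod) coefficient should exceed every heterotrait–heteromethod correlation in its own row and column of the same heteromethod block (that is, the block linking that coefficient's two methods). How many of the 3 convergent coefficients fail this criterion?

1

Convergent coefficients and their comparison sets:
Bur (methods 1·2): 0.37 vs {0.38, 0.36, 0.26, 0.35} → fail.
Min (methods 1·2): 0.51 vs {0.36, 0.38, 0.37, 0.42} → pass.
TA (methods 1·2): 0.51 vs {0.35, 0.26, 0.42, 0.37} → pass.
1 of 3 fail.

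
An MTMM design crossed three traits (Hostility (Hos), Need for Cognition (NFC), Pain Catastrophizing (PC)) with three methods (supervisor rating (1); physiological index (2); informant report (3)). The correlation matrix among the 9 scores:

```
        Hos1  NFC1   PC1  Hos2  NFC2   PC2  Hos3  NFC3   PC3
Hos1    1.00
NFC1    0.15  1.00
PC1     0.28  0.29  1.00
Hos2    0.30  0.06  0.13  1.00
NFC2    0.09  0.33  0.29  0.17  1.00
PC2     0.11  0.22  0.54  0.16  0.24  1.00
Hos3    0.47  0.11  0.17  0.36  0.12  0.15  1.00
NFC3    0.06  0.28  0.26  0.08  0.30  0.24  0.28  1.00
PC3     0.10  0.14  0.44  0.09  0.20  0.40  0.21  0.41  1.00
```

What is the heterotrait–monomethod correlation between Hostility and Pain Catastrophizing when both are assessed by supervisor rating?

Different traits, same method: r(Hos1, PC1) = 0.28.

0.28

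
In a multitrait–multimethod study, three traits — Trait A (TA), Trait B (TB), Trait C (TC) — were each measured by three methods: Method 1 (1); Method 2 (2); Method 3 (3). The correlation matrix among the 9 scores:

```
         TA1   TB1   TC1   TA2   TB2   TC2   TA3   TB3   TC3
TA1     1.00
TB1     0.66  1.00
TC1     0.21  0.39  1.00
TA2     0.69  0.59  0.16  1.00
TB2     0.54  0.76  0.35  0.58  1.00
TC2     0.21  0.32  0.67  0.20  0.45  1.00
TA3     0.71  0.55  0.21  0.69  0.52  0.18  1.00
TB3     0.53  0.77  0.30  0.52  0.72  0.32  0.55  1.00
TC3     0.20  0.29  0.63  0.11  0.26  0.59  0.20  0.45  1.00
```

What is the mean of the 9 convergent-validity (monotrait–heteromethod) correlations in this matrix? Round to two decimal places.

Convergent values: 0.69, 0.71, 0.69, 0.76, 0.77, 0.72, 0.67, 0.63, 0.59; mean = 6.23/9 = 0.69.

0.69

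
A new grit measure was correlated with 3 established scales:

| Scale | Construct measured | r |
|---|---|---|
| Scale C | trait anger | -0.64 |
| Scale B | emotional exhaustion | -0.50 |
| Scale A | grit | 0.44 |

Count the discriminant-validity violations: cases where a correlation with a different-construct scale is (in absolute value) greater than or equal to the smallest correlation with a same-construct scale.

Convergent (same construct = grit): Scale A.
Smallest convergent = 0.44. Discriminant |r|: 0.64, 0.50; count ≥ 0.44 → 2.

2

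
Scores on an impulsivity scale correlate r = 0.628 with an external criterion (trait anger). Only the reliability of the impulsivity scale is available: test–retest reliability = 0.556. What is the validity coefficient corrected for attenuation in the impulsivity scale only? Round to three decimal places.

0.842

Single correction: r_c = r_obs / √r_xx = 0.628 / √0.556 = 0.628 / 0.7457 ≈ 0.842.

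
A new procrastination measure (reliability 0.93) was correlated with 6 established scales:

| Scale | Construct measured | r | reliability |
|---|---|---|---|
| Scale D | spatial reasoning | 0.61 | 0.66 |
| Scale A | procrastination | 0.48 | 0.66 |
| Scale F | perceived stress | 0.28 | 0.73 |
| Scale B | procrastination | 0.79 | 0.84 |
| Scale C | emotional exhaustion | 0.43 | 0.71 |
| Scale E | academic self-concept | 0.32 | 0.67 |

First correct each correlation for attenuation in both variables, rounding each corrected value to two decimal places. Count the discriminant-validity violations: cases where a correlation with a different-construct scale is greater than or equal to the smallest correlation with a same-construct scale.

Disattenuated r (r / √(r_scale · r_new)):
  Scale D (disc): 0.61 / √(0.66·0.93) = 0.78
  Scale A (conv): 0.48 / √(0.66·0.93) = 0.61
  Scale F (disc): 0.28 / √(0.73·0.93) = 0.34
  Scale B (conv): 0.79 / √(0.84·0.93) = 0.89
  Scale C (disc): 0.43 / √(0.71·0.93) = 0.53
  Scale E (disc): 0.32 / √(0.67·0.93) = 0.41
Smallest convergent = 0.61. Discriminant values: 0.78, 0.34, 0.53, 0.41; count ≥ 0.61 → 1.

1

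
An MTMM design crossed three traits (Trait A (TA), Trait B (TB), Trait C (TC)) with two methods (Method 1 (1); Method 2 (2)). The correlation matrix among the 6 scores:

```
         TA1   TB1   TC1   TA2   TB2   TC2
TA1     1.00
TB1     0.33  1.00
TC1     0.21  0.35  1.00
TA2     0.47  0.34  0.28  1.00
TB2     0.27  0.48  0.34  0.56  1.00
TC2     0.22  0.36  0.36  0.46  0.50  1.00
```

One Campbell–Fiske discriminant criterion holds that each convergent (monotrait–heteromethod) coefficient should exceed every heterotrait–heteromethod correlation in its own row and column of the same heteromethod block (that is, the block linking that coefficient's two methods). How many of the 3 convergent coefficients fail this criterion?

1

Convergent coefficients and their comparison sets:
TA (methods 1·2): 0.47 vs {0.27, 0.34, 0.22, 0.28} → pass.
TB (methods 1·2): 0.48 vs {0.34, 0.27, 0.36, 0.34} → pass.
TC (methods 1·2): 0.36 vs {0.28, 0.22, 0.34, 0.36} → fail.
1 of 3 fail.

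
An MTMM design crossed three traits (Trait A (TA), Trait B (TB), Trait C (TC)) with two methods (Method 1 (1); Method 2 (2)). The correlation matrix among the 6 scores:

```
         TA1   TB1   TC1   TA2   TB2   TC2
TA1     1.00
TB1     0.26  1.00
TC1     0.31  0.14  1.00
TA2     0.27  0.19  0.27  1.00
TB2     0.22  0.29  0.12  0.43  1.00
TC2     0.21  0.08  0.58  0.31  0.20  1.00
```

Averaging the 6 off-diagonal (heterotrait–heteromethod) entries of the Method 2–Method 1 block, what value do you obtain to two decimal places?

HTHM values (method 2 × method 1): 0.19, 0.27, 0.22, 0.12, 0.21, 0.08; mean = 1.09/6 = 0.18.

0.18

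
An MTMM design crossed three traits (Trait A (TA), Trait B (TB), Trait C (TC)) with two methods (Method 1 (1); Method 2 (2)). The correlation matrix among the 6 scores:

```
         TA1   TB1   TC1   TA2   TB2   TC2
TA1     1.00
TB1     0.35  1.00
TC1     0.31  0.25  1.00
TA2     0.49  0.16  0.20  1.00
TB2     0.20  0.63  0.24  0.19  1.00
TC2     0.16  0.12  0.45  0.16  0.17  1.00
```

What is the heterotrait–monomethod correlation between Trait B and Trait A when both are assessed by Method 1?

0.35

Different traits, same method: r(TB1, TA1) = 0.35.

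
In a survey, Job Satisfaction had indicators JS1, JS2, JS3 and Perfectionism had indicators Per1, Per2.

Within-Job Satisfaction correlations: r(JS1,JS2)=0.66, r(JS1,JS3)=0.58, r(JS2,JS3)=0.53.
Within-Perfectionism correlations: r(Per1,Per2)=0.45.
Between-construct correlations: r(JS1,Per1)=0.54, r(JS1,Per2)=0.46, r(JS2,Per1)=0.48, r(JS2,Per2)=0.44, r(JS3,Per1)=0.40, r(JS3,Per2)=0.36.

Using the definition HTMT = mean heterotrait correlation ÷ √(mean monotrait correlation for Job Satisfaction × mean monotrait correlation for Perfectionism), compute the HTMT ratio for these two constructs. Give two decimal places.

Mean heterotrait r = 2.68/6 = 0.4467.
Mean within-JS = 1.77/3 = 0.5900; mean within-Per = 0.45/1 = 0.4500.
Geometric mean = √(0.5900 × 0.4500) = 0.5153.
HTMT = 0.4467 / 0.5153 = 0.87.

0.87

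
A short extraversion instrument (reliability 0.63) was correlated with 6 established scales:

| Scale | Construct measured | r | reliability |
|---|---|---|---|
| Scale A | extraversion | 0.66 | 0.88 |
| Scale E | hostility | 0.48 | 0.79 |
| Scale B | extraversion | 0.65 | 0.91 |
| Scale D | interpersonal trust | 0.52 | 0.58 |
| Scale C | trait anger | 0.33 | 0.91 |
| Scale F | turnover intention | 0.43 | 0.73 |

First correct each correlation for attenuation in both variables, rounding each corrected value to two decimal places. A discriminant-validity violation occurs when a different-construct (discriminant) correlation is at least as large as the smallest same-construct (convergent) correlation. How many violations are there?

1

Disattenuated r (r / √(r_scale · r_new)):
  Scale A (conv): 0.66 / √(0.88·0.63) = 0.89
  Scale E (disc): 0.48 / √(0.79·0.63) = 0.68
  Scale B (conv): 0.65 / √(0.91·0.63) = 0.86
  Scale D (disc): 0.52 / √(0.58·0.63) = 0.86
  Scale C (disc): 0.33 / √(0.91·0.63) = 0.44
  Scale F (disc): 0.43 / √(0.73·0.63) = 0.63
Smallest convergent = 0.86. Discriminant values: 0.68, 0.86, 0.44, 0.63; count ≥ 0.86 → 1.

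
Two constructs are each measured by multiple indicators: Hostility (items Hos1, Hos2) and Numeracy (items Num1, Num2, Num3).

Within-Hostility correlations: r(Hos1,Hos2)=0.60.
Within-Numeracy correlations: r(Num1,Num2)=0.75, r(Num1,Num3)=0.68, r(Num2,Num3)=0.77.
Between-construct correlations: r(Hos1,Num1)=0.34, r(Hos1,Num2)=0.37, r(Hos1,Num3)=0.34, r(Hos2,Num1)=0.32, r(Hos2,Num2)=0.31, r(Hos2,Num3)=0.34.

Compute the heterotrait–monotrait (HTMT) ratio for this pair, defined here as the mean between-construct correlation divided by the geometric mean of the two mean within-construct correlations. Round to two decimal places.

0.51

Mean between = 2.02/6 = 0.3367.
Mean within-Hos = 0.60/1 = 0.6000; mean within-Num = 2.20/3 = 0.7333.
Geometric mean = √(0.6000 × 0.7333) = 0.6633.
HTMT = 0.3367 / 0.6633 = 0.51.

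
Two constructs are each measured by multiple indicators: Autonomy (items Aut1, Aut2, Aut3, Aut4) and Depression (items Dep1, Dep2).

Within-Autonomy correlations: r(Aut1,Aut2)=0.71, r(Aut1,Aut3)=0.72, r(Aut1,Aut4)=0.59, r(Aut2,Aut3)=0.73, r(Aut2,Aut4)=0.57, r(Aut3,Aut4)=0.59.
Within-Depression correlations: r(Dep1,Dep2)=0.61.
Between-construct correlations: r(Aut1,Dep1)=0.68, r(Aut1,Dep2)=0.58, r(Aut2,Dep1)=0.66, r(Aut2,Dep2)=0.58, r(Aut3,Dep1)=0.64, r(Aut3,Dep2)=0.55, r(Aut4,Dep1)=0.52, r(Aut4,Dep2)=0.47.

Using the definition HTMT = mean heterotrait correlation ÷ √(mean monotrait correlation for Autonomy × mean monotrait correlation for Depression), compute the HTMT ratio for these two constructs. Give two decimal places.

Between-construct mean = 4.68/8 = 0.5850.
Mean within-Aut = 3.91/6 = 0.6517; mean within-Dep = 0.61/1 = 0.6100.
Geometric mean = √(0.6517 × 0.6100) = 0.6305.
HTMT = 0.5850 / 0.6305 = 0.93.

0.93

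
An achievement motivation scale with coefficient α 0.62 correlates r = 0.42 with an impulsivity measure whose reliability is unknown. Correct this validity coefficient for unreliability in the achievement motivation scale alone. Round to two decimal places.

Single correction: r_c = r_obs / √r_xx = 0.42 / √0.62 = 0.42 / 0.7874 ≈ 0.53.

0.53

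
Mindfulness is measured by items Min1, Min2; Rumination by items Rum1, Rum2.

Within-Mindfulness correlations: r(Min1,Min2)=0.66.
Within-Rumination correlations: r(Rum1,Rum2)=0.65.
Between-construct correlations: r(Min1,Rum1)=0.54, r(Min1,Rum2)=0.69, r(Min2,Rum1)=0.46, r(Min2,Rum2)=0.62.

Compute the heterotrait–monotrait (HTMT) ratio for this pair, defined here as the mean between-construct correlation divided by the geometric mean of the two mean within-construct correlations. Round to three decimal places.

0.882

Mean heterotrait r = 2.31/4 = 0.5775.
Mean within-Min = 0.66/1 = 0.6600; mean within-Rum = 0.65/1 = 0.6500.
Geometric mean = √(0.6600 × 0.6500) = 0.6550.
HTMT = 0.5775 / 0.6550 = 0.882.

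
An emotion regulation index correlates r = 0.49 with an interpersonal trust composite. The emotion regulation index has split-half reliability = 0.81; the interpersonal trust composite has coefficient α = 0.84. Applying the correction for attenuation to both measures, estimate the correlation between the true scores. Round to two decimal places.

r_true = r_obs / √(r_xx · r_yy) = 0.49 / √(0.81 × 0.84) = 0.49 / √0.6804 = 0.49 / 0.8249 ≈ 0.59.

0.59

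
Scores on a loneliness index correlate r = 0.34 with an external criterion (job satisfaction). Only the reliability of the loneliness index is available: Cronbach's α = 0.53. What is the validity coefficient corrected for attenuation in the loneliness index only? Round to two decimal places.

Single correction: r_c = r_obs / √r_xx = 0.34 / √0.53 = 0.34 / 0.7280 ≈ 0.47.

0.47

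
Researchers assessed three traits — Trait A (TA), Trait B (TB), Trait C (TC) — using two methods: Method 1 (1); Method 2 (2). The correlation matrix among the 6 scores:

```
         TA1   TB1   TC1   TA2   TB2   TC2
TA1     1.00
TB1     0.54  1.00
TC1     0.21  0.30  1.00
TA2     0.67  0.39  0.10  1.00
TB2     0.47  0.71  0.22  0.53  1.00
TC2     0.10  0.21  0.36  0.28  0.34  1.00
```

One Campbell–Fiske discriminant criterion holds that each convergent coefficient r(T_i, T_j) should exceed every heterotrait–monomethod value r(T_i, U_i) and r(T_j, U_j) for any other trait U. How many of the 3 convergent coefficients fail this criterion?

0

Checking each validity diagonal entry against its comparison values:
TA (methods 1·2): 0.67 vs {0.54, 0.53, 0.21, 0.28} → pass.
TB (methods 1·2): 0.71 vs {0.54, 0.53, 0.30, 0.34} → pass.
TC (methods 1·2): 0.36 vs {0.21, 0.28, 0.30, 0.34} → pass.
0 of 3 fail.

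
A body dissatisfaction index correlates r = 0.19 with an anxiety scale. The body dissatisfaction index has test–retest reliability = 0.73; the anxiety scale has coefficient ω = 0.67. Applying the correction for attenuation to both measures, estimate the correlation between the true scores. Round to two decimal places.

r_true = r_obs / √(r_xx · r_yy) = 0.19 / √(0.73 × 0.67) = 0.19 / √0.4891 = 0.19 / 0.6994 ≈ 0.27.

0.27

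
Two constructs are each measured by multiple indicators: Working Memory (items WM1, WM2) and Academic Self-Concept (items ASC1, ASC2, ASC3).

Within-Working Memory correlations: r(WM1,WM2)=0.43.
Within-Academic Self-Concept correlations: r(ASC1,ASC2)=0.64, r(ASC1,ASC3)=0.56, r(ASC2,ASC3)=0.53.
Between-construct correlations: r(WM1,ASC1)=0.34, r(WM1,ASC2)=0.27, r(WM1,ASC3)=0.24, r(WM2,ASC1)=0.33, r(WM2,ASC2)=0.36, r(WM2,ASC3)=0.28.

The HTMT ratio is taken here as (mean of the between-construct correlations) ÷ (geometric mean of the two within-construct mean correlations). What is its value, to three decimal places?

0.609

Mean heterotrait r = 1.82/6 = 0.3033.
Mean within-WM = 0.43/1 = 0.4300; mean within-ASC = 1.73/3 = 0.5767.
Geometric mean = √(0.4300 × 0.5767) = 0.4980.
HTMT = 0.3033 / 0.4980 = 0.609.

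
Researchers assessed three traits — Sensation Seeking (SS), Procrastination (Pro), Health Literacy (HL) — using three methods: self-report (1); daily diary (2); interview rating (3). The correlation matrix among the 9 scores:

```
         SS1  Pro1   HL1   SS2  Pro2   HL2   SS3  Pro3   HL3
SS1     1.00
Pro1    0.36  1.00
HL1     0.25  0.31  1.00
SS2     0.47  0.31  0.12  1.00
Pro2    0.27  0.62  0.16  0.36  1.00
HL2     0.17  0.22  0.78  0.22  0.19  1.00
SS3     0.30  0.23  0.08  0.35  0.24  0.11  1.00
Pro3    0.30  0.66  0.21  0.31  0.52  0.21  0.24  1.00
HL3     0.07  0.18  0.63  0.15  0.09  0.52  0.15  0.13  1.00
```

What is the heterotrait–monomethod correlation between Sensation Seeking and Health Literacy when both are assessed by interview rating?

Different traits, same method: r(SS3, HL3) = 0.15.

0.15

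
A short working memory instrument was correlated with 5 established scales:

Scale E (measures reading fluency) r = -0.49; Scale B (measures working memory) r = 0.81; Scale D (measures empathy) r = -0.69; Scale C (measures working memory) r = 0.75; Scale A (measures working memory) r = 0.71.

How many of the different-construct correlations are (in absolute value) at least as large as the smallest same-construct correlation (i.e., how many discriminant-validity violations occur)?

0

Convergent (same construct = working memory): Scale B, Scale C, Scale A.
Smallest convergent = 0.71. Discriminant |r|: 0.49, 0.69; count ≥ 0.71 → 0.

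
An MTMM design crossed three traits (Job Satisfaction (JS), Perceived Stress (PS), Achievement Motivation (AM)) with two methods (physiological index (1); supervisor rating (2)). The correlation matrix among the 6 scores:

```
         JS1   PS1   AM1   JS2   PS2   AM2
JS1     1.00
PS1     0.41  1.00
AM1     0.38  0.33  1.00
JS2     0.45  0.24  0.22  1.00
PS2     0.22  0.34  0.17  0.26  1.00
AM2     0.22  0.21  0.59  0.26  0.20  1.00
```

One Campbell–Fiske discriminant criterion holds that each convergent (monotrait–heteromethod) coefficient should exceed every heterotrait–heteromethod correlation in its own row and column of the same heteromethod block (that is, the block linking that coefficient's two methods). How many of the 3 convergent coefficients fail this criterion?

0

Each convergent coefficient versus the relevant comparison correlations:
JS (methods 1·2): 0.45 vs {0.22, 0.24, 0.22, 0.22} → pass.
PS (methods 1·2): 0.34 vs {0.24, 0.22, 0.21, 0.17} → pass.
AM (methods 1·2): 0.59 vs {0.22, 0.22, 0.17, 0.21} → pass.
0 of 3 fail.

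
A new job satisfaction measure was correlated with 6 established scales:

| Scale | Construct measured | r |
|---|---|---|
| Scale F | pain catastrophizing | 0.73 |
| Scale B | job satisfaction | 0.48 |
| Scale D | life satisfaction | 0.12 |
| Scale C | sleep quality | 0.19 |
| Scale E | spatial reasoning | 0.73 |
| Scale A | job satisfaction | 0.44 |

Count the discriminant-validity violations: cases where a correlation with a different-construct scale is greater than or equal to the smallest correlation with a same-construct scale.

Convergent (same construct = job satisfaction): Scale B, Scale A.
Smallest convergent = 0.44. Discriminant values: 0.73, 0.12, 0.19, 0.73; count ≥ 0.44 → 2.

2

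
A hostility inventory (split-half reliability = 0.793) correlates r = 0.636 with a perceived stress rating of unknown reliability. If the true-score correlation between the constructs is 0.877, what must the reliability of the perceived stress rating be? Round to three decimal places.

0.663

r_true = r_obs / √(r_xx · r_yy) ⇒ 0.877 = 0.636 / √(0.793 · r_yy).
√(0.793 · r_yy) = 0.636 / 0.877 = 0.7252; 0.793 · r_yy = 0.5259; r_yy = 0.5259 / 0.793 ≈ 0.663.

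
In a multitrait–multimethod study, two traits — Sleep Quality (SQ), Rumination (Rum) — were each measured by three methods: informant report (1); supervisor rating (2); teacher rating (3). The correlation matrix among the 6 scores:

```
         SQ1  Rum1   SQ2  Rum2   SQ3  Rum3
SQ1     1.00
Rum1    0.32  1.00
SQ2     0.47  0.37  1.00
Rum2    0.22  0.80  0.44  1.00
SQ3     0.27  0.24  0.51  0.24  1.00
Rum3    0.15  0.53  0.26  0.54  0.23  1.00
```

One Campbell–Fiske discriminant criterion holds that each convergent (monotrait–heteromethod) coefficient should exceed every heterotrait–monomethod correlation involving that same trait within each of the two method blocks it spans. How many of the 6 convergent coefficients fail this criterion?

Checking each validity diagonal entry against its comparison values:
SQ (methods 1·2): 0.47 vs {0.32, 0.44} → pass.
SQ (methods 1·3): 0.27 vs {0.32, 0.23} → fail.
SQ (methods 2·3): 0.51 vs {0.44, 0.23} → pass.
Rum (methods 1·2): 0.80 vs {0.32, 0.44} → pass.
Rum (methods 1·3): 0.53 vs {0.32, 0.23} → pass.
Rum (methods 2·3): 0.54 vs {0.44, 0.23} → pass.
1 of 6 fail.

1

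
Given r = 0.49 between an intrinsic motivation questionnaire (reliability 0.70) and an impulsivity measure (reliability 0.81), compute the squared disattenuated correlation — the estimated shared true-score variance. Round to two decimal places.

0.42

Disattenuated r = 0.49 / √(0.70 × 0.81) = 0.49 / 0.7530 = 0.6507.
Shared true-score variance = 0.6507² = 0.4234 ≈ 0.42.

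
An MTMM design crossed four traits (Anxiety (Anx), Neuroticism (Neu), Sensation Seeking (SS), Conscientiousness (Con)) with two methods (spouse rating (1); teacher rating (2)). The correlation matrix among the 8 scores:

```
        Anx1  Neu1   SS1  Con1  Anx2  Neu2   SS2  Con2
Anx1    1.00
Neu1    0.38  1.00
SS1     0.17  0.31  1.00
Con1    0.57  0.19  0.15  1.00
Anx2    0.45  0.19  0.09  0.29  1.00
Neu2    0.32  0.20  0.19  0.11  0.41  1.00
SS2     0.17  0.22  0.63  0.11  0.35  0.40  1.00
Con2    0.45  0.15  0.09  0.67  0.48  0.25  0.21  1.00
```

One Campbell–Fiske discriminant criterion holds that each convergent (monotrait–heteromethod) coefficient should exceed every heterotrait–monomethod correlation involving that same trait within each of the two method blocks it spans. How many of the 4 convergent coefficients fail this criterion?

2

Convergent coefficients and their comparison sets:
Anx (methods 1·2): 0.45 vs {0.38, 0.41, 0.17, 0.35, 0.57, 0.48} → fail.
Neu (methods 1·2): 0.20 vs {0.38, 0.41, 0.31, 0.40, 0.19, 0.25} → fail.
SS (methods 1·2): 0.63 vs {0.17, 0.35, 0.31, 0.40, 0.15, 0.21} → pass.
Con (methods 1·2): 0.67 vs {0.57, 0.48, 0.19, 0.25, 0.15, 0.21} → pass.
2 of 4 fail.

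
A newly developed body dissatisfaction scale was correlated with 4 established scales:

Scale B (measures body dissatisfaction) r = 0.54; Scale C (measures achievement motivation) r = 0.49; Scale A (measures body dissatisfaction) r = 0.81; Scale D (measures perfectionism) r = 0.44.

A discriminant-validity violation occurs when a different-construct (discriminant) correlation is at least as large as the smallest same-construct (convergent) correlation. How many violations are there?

0

Convergent (same construct = body dissatisfaction): Scale B, Scale A.
Smallest convergent = 0.54. Discriminant values: 0.49, 0.44; count ≥ 0.54 → 0.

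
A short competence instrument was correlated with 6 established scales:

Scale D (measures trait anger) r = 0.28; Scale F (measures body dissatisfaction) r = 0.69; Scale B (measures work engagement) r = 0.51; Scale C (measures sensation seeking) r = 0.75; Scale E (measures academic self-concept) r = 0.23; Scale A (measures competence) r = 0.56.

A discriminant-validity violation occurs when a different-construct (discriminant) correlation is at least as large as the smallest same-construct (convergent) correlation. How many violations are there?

2

Convergent (same construct = competence): Scale A.
Smallest convergent = 0.56. Discriminant values: 0.28, 0.69, 0.51, 0.75, 0.23; count ≥ 0.56 → 2.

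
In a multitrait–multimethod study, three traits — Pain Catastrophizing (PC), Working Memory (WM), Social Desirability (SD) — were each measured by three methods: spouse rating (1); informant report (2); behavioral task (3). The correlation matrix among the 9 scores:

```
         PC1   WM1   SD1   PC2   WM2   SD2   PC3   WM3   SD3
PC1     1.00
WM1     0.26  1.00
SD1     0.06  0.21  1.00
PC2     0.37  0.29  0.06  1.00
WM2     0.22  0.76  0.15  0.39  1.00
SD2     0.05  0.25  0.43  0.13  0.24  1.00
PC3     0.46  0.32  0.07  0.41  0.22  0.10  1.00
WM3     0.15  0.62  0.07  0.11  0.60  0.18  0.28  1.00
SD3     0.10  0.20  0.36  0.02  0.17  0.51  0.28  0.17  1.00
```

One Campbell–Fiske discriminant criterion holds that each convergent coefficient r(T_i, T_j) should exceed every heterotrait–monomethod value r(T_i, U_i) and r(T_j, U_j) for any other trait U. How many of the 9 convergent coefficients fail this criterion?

1

Convergent coefficients and their comparison sets:
PC (methods 1·2): 0.37 vs {0.26, 0.39, 0.06, 0.13} → fail.
PC (methods 1·3): 0.46 vs {0.26, 0.28, 0.06, 0.28} → pass.
PC (methods 2·3): 0.41 vs {0.39, 0.28, 0.13, 0.28} → pass.
WM (methods 1·2): 0.76 vs {0.26, 0.39, 0.21, 0.24} → pass.
WM (methods 1·3): 0.62 vs {0.26, 0.28, 0.21, 0.17} → pass.
WM (methods 2·3): 0.60 vs {0.39, 0.28, 0.24, 0.17} → pass.
SD (methods 1·2): 0.43 vs {0.06, 0.13, 0.21, 0.24} → pass.
SD (methods 1·3): 0.36 vs {0.06, 0.28, 0.21, 0.17} → pass.
SD (methods 2·3): 0.51 vs {0.13, 0.28, 0.24, 0.17} → pass.
1 of 9 fail.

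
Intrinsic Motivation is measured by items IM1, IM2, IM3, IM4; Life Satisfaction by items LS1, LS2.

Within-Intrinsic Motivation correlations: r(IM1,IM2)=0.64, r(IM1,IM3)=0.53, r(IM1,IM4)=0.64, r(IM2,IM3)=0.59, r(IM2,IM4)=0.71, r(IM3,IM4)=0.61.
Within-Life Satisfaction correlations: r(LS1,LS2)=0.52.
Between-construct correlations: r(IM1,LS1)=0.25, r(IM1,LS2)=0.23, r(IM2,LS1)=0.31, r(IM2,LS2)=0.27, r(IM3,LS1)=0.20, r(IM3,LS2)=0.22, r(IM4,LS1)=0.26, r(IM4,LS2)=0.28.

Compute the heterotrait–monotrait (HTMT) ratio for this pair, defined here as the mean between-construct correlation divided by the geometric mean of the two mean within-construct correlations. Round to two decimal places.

Mean between = 2.02/8 = 0.2525.
Mean within-IM = 3.72/6 = 0.6200; mean within-LS = 0.52/1 = 0.5200.
Geometric mean = √(0.6200 × 0.5200) = 0.5678.
HTMT = 0.2525 / 0.5678 = 0.44.

0.44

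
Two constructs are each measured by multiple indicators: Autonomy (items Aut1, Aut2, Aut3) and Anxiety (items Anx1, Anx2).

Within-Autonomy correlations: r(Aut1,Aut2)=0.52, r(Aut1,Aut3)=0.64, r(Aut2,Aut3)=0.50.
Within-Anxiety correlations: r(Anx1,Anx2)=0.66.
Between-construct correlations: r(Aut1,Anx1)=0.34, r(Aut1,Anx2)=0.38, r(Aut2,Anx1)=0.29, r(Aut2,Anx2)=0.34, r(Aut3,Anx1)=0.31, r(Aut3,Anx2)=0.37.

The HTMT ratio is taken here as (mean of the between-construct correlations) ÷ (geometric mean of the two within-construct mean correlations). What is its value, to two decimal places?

Between-construct mean = 2.03/6 = 0.3383.
Mean within-Aut = 1.66/3 = 0.5533; mean within-Anx = 0.66/1 = 0.6600.
Geometric mean = √(0.5533 × 0.6600) = 0.6043.
HTMT = 0.3383 / 0.6043 = 0.56.

0.56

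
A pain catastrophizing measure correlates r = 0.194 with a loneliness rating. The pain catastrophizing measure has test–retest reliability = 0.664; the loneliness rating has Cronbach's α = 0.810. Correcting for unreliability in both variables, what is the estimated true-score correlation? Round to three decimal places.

0.265

r_true = r_obs / √(r_xx · r_yy) = 0.194 / √(0.664 × 0.810) = 0.194 / √0.537840 = 0.194 / 0.7334 ≈ 0.265.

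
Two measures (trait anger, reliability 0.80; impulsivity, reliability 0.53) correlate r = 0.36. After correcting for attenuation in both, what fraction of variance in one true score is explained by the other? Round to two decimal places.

Disattenuated r = 0.36 / √(0.80 × 0.53) = 0.36 / 0.6512 = 0.5528.
Shared true-score variance = 0.5528² = 0.3056 ≈ 0.31.

0.31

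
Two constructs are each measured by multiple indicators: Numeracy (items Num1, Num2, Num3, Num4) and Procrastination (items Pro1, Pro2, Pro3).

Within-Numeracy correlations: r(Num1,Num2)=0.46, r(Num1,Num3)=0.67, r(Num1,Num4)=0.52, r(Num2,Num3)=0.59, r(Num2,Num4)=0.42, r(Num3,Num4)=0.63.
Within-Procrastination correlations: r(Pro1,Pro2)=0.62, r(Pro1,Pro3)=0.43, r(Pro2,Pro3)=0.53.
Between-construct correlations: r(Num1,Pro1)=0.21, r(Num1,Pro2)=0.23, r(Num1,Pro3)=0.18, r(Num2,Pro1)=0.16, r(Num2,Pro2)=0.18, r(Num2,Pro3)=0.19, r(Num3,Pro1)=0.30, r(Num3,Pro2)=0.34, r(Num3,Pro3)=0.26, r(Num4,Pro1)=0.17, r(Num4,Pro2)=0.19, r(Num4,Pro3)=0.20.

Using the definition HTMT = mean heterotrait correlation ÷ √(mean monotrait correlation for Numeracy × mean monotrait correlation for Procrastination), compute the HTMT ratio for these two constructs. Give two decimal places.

0.40

Mean between = 2.61/12 = 0.2175.
Mean within-Num = 3.29/6 = 0.5483; mean within-Pro = 1.58/3 = 0.5267.
Geometric mean = √(0.5483 × 0.5267) = 0.5374.
HTMT = 0.2175 / 0.5374 = 0.40.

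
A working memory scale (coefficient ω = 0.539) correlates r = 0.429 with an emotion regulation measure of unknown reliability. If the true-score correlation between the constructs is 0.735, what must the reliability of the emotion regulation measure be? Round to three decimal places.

r_true = r_obs / √(r_xx · r_yy) ⇒ 0.735 = 0.429 / √(0.539 · r_yy).
√(0.539 · r_yy) = 0.429 / 0.735 = 0.5837; 0.539 · r_yy = 0.3407; r_yy = 0.3407 / 0.539 ≈ 0.632.

0.632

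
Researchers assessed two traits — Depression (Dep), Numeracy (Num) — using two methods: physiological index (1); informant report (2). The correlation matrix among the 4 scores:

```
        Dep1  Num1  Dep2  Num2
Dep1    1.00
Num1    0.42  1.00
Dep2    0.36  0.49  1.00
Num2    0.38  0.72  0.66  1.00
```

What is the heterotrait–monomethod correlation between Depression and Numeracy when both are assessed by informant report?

0.66

Different traits, same method: r(Dep2, Num2) = 0.66.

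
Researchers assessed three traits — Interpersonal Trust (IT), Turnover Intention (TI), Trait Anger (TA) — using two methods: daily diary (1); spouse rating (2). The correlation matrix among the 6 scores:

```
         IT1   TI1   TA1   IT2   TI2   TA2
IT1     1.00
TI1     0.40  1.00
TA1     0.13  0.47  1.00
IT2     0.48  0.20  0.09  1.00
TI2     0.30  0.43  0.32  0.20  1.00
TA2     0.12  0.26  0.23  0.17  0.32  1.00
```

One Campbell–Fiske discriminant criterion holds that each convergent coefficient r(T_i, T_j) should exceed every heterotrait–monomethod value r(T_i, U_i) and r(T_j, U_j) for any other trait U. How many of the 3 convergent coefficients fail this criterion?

Convergent coefficients and their comparison sets:
IT (methods 1·2): 0.48 vs {0.40, 0.20, 0.13, 0.17} → pass.
TI (methods 1·2): 0.43 vs {0.40, 0.20, 0.47, 0.32} → fail.
TA (methods 1·2): 0.23 vs {0.13, 0.17, 0.47, 0.32} → fail.
2 of 3 fail.

2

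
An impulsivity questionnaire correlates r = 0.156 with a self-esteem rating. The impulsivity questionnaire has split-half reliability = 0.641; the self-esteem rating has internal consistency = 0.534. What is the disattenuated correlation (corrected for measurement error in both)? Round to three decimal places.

r_true = r_obs / √(r_xx · r_yy) = 0.156 / √(0.641 × 0.534) = 0.156 / √0.342294 = 0.156 / 0.5851 ≈ 0.267.

0.267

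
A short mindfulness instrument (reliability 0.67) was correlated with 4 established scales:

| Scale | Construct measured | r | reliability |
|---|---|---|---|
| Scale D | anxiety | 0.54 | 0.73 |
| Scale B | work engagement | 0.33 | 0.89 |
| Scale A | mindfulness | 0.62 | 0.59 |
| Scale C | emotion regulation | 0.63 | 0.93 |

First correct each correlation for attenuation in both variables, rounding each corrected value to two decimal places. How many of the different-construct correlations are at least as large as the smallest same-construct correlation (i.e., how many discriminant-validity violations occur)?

0

Disattenuated r (r / √(r_scale · r_new)):
  Scale D (disc): 0.54 / √(0.73·0.67) = 0.77
  Scale B (disc): 0.33 / √(0.89·0.67) = 0.43
  Scale A (conv): 0.62 / √(0.59·0.67) = 0.99
  Scale C (disc): 0.63 / √(0.93·0.67) = 0.80
Smallest convergent = 0.99. Discriminant values: 0.77, 0.43, 0.80; count ≥ 0.99 → 0.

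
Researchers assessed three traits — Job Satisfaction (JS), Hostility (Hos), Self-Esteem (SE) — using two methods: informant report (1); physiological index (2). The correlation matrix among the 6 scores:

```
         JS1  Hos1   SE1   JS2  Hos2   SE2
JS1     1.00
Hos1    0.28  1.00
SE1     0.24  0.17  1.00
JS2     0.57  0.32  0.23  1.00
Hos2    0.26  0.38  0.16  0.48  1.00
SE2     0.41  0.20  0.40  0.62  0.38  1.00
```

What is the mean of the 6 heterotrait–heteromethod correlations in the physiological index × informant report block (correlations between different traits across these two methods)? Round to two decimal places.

0.26

HTHM values (method 2 × method 1): 0.32, 0.23, 0.26, 0.16, 0.41, 0.20; mean = 1.58/6 = 0.26.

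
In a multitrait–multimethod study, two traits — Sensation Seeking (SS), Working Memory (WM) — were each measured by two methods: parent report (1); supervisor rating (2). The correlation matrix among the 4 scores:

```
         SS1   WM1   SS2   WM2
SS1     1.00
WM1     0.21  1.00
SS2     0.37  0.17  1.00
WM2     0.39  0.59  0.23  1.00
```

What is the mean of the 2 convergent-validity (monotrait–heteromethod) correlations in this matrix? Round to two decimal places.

0.48

Convergent values: 0.37, 0.59; mean = 0.96/2 = 0.48.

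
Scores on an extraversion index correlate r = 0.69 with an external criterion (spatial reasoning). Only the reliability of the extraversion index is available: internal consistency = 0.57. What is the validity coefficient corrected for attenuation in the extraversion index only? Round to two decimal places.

0.91

Single correction: r_c = r_obs / √r_xx = 0.69 / √0.57 = 0.69 / 0.7550 ≈ 0.91.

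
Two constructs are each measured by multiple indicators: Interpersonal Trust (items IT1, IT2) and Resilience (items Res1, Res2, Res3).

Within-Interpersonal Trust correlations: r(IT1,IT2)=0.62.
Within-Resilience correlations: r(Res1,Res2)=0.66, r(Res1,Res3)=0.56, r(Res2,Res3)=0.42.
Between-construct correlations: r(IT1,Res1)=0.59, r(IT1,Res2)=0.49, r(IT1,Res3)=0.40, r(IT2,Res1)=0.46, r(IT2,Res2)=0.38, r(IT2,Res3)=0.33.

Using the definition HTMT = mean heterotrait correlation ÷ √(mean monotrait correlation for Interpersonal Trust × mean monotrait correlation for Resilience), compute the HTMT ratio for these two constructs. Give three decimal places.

0.759

Mean heterotrait r = 2.65/6 = 0.4417.
Mean within-IT = 0.62/1 = 0.6200; mean within-Res = 1.64/3 = 0.5467.
Geometric mean = √(0.6200 × 0.5467) = 0.5822.
HTMT = 0.4417 / 0.5822 = 0.759.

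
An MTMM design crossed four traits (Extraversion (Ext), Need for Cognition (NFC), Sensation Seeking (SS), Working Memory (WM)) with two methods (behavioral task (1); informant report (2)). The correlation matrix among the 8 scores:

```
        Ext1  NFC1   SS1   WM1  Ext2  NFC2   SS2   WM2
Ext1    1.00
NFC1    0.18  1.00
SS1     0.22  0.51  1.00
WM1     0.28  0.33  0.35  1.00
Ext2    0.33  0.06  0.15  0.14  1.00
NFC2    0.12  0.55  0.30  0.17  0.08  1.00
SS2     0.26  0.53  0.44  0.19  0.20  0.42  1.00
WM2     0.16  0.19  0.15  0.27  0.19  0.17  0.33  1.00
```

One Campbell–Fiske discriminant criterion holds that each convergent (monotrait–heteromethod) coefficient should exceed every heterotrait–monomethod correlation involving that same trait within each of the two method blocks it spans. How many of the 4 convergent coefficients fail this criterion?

2

Checking each validity diagonal entry against its comparison values:
Ext (methods 1·2): 0.33 vs {0.18, 0.08, 0.22, 0.20, 0.28, 0.19} → pass.
NFC (methods 1·2): 0.55 vs {0.18, 0.08, 0.51, 0.42, 0.33, 0.17} → pass.
SS (methods 1·2): 0.44 vs {0.22, 0.20, 0.51, 0.42, 0.35, 0.33} → fail.
WM (methods 1·2): 0.27 vs {0.28, 0.19, 0.33, 0.17, 0.35, 0.33} → fail.
2 of 4 fail.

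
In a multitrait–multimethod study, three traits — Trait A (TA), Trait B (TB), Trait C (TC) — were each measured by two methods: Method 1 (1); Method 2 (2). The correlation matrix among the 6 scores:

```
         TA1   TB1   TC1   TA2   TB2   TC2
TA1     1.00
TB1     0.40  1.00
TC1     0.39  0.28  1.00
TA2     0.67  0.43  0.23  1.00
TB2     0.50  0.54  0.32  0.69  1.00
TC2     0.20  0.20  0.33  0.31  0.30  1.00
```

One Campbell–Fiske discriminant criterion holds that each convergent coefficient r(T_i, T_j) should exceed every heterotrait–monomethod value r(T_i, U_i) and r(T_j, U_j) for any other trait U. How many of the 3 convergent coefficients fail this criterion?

3

Checking each validity diagonal entry against its comparison values:
TA (methods 1·2): 0.67 vs {0.40, 0.69, 0.39, 0.31} → fail.
TB (methods 1·2): 0.54 vs {0.40, 0.69, 0.28, 0.30} → fail.
TC (methods 1·2): 0.33 vs {0.39, 0.31, 0.28, 0.30} → fail.
3 of 3 fail.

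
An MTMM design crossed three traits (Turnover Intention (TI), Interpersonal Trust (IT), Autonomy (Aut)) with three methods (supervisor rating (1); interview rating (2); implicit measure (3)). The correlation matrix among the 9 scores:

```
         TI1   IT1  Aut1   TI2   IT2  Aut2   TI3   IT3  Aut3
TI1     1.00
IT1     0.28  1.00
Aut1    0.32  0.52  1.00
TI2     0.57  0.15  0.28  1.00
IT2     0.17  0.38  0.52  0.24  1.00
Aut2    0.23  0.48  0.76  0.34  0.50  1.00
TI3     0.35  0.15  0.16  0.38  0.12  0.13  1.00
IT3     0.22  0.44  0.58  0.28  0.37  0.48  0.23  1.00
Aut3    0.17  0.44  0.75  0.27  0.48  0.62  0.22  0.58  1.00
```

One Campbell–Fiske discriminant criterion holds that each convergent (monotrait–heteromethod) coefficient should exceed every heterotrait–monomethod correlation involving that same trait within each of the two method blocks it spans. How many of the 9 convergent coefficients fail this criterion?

Convergent coefficients and their comparison sets:
TI (methods 1·2): 0.57 vs {0.28, 0.24, 0.32, 0.34} → pass.
TI (methods 1·3): 0.35 vs {0.28, 0.23, 0.32, 0.22} → pass.
TI (methods 2·3): 0.38 vs {0.24, 0.23, 0.34, 0.22} → pass.
IT (methods 1·2): 0.38 vs {0.28, 0.24, 0.52, 0.50} → fail.
IT (methods 1·3): 0.44 vs {0.28, 0.23, 0.52, 0.58} → fail.
IT (methods 2·3): 0.37 vs {0.24, 0.23, 0.50, 0.58} → fail.
Aut (methods 1·2): 0.76 vs {0.32, 0.34, 0.52, 0.50} → pass.
Aut (methods 1·3): 0.75 vs {0.32, 0.22, 0.52, 0.58} → pass.
Aut (methods 2·3): 0.62 vs {0.34, 0.22, 0.50, 0.58} → pass.
3 of 9 fail.

3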